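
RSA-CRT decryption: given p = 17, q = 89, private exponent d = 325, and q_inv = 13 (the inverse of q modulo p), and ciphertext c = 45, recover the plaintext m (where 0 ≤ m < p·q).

299

d_p = d mod (p−1) = 325 mod 16 = 5; d_q = d mod (q−1) = 61.
m₁ = c^(d_p) mod p: c ≡ 11 (mod 17), and 11^5 mod 17 = 10.
m₂ = c^(d_q) mod q: c ≡ 45 (mod 89), and 45^61 mod 89 = 32.
h = q_inv·(m₁ − m₂) mod p = 13·(10 − 32) mod 17 = 3.
m = m₂ + h·q = 32 + 3·89 = 299.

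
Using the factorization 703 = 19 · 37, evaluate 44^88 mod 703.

Mod 19: 44 ≡ 6; by Fermat, exponent reduces to 88 mod 18 = 16; 6^16 ≡ 9 (mod 19).
Mod 37: 44 ≡ 7; by Fermat, exponent reduces to 88 mod 36 = 16; 7^16 ≡ 34 (mod 37).
Combine by CRT: x ≡ 9 (mod 19), x ≡ 34 (mod 37) ⇒ x ≡ 256 (mod 703).

256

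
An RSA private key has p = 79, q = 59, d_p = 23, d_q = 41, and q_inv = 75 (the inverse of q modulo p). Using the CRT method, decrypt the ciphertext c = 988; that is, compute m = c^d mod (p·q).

1625

m₁ = c^(d_p) mod p: c ≡ 40 (mod 79), and 40^23 mod 79 = 45.
m₂ = c^(d_q) mod q: c ≡ 44 (mod 59), and 44^41 mod 59 = 32.
h = q_inv·(m₁ − m₂) mod p = 75·(45 − 32) mod 79 = 27.
m = m₂ + h·q = 32 + 27·59 = 1625.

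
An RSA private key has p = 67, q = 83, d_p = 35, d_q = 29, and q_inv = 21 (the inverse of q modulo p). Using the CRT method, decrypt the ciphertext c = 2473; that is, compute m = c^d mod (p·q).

m₁ = c^(d_p) mod p: c ≡ 61 (mod 67), and 61^35 mod 67 = 31.
m₂ = c^(d_q) mod q: c ≡ 66 (mod 83), and 66^29 mod 83 = 22.
h = q_inv·(m₁ − m₂) mod p = 21·(31 − 22) mod 67 = 55.
m = m₂ + h·q = 22 + 55·83 = 4587.

4587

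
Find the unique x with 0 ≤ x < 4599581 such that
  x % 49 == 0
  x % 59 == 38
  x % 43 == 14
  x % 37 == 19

The moduli are pairwise coprime; N = 49·59·43·37 = 4599581.
N/49 = 93869; 93869 ≡ 34 (mod 49); 34·13 ≡ 1, so inverse 13.
N/59 = 77959; 77959 ≡ 20 (mod 59); 20·3 ≡ 1, so inverse 3.
N/43 = 106967; 106967 ≡ 26 (mod 43); 26·5 ≡ 1, so inverse 5.
N/37 = 124313; 124313 ≡ 30 (mod 37); 30·21 ≡ 1, so inverse 21.
x ≡ 0·93869·13 + 38·77959·3 + 14·106967·5 + 19·124313·21 = 65975903.
65975903 mod 4599581 = 1581769.

1581769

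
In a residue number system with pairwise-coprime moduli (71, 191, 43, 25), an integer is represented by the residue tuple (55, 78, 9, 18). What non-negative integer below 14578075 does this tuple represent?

Combine the congruences pairwise.
From x ≡ 55 (mod 71) write x = 55 + 71t. Substituting into x ≡ 78 (mod 191) gives 71t ≡ 23 (mod 191), and since 71⁻¹ ≡ 113 (mod 191), t ≡ 116. Hence x ≡ 55 + 71·116 = 8291 (mod 13561).
From x ≡ 8291 (mod 13561) write x = 8291 + 13561t. Substituting into x ≡ 9 (mod 43) gives 13561t ≡ 17 (mod 43), and since 16⁻¹ ≡ 35 (mod 43), t ≡ 36. Hence x ≡ 8291 + 13561·36 = 496487 (mod 583123).
From x ≡ 496487 (mod 583123) write x = 496487 + 583123t. Substituting into x ≡ 18 (mod 25) gives 583123t ≡ 6 (mod 25), and since 23⁻¹ ≡ 12 (mod 25), t ≡ 22. Hence x ≡ 496487 + 583123·22 = 13325193 (mod 14578075).

13325193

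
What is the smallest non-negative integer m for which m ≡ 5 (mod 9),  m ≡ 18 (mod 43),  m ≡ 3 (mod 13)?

The moduli are pairwise coprime; N = 9·43·13 = 5031.
N/9 = 559; 559 ≡ 1 (mod 9), inverse 1.
N/43 = 117; 117 ≡ 31 (mod 43); 31·25 ≡ 1, so inverse 25.
N/13 = 387; 387 ≡ 10 (mod 13); 10·4 ≡ 1, so inverse 4.
m ≡ 5·559·1 + 18·117·25 + 3·387·4 = 60089.
60089 mod 5031 = 4748.

4748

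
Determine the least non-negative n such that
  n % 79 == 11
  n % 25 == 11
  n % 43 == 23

77036

From n ≡ 11 (mod 79) write n = 11 + 79t. Substituting into n ≡ 11 (mod 25) gives 79t ≡ 0 (mod 25), and since 4⁻¹ ≡ 19 (mod 25), t ≡ 0. Hence n ≡ 11 + 79·0 = 11 (mod 1975).
From n ≡ 11 (mod 1975) write n = 11 + 1975t. Substituting into n ≡ 23 (mod 43) gives 1975t ≡ 12 (mod 43), and since 40⁻¹ ≡ 14 (mod 43), t ≡ 39. Hence n ≡ 11 + 1975·39 = 77036 (mod 84925).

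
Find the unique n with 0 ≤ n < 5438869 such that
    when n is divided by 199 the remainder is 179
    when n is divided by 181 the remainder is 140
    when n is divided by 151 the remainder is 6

The moduli are pairwise coprime; M = 199·181·151 = 5438869.
M/199 = 27331; 27331 ≡ 68 (mod 199); 68·120 ≡ 1, so inverse 120.
M/181 = 30049; 30049 ≡ 3 (mod 181); 3·121 ≡ 1, so inverse 121.
M/151 = 36019; 36019 ≡ 81 (mod 151); 81·110 ≡ 1, so inverse 110.
n ≡ 179·27331·120 + 140·30049·121 + 6·36019·110 = 1119872480.
1119872480 mod 5438869 = 4904335.

4904335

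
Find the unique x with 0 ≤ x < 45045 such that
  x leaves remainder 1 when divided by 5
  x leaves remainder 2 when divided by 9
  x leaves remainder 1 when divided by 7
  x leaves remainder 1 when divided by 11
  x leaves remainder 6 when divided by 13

39656

From x ≡ 1 (mod 5) write x = 1 + 5t. Substituting into x ≡ 2 (mod 9) gives 5t ≡ 1 (mod 9), and since 5⁻¹ ≡ 2 (mod 9), t ≡ 2. Hence x ≡ 1 + 5·2 = 11 (mod 45).
From x ≡ 11 (mod 45) write x = 11 + 45t. Substituting into x ≡ 1 (mod 7) gives 45t ≡ 4 (mod 7), and since 3⁻¹ ≡ 5 (mod 7), t ≡ 6. Hence x ≡ 11 + 45·6 = 281 (mod 315).
From x ≡ 281 (mod 315) write x = 281 + 315t. Substituting into x ≡ 1 (mod 11) gives 315t ≡ 6 (mod 11), and since 7⁻¹ ≡ 8 (mod 11), t ≡ 4. Hence x ≡ 281 + 315·4 = 1541 (mod 3465).
From x ≡ 1541 (mod 3465) write x = 1541 + 3465t. Substituting into x ≡ 6 (mod 13) gives 3465t ≡ 12 (mod 13), and since 7⁻¹ ≡ 2 (mod 13), t ≡ 11. Hence x ≡ 1541 + 3465·11 = 39656 (mod 45045).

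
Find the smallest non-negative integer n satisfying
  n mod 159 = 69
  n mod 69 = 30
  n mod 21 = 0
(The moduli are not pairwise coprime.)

gcd(159, 69) = 3 and 3 | (30 − 69), so the pair is consistent; merging gives n ≡ 1341 (mod 3657), where 3657 = lcm(159, 69).
gcd(3657, 21) = 3 and 3 | (0 − 1341), so the pair is consistent; merging gives n ≡ 4998 (mod 25599), where 25599 = lcm(3657, 21).
The solution is unique modulo lcm(159, 69, 21) = 25599.

4998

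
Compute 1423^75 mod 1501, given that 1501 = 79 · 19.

1265

Mod 79: 1423 ≡ 1; 1^75 ≡ 1 (mod 79).
Mod 19: 1423 ≡ 17; by Fermat, exponent reduces to 75 mod 18 = 3; 17^3 ≡ 11 (mod 19).
Combine by CRT: x ≡ 1 (mod 79), x ≡ 11 (mod 19) ⇒ x ≡ 1265 (mod 1501).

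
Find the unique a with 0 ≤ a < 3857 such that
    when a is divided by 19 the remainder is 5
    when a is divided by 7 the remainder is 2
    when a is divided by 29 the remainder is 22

The moduli are pairwise coprime; N = 19·7·29 = 3857.
N/19 = 203; 203 ≡ 13 (mod 19); 13·3 ≡ 1, so inverse 3.
N/7 = 551; 551 ≡ 5 (mod 7); 5·3 ≡ 1, so inverse 3.
N/29 = 133; 133 ≡ 17 (mod 29); 17·12 ≡ 1, so inverse 12.
a ≡ 5·203·3 + 2·551·3 + 22·133·12 = 41463.
41463 mod 3857 = 2893.

2893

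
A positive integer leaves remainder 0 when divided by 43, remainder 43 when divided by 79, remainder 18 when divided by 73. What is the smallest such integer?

From x ≡ 0 (mod 43) write x = 0 + 43t. Substituting into x ≡ 43 (mod 79) gives 43t ≡ 43 (mod 79), and since 43⁻¹ ≡ 68 (mod 79), t ≡ 1. Hence x ≡ 0 + 43·1 = 43 (mod 3397).
From x ≡ 43 (mod 3397) write x = 43 + 3397t. Substituting into x ≡ 18 (mod 73) gives 3397t ≡ 48 (mod 73), and since 39⁻¹ ≡ 15 (mod 73), t ≡ 63. Hence x ≡ 43 + 3397·63 = 214054 (mod 247981).

214054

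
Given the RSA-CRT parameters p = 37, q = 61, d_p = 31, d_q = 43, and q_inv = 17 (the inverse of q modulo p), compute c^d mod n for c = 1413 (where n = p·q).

m₁ = c^(d_p) mod p: c ≡ 7 (mod 37), and 7^31 mod 37 = 33.
m₂ = c^(d_q) mod q: c ≡ 10 (mod 61), and 10^43 mod 61 = 30.
h = q_inv·(m₁ − m₂) mod p = 17·(33 − 30) mod 37 = 14.
m = m₂ + h·q = 30 + 14·61 = 884.

884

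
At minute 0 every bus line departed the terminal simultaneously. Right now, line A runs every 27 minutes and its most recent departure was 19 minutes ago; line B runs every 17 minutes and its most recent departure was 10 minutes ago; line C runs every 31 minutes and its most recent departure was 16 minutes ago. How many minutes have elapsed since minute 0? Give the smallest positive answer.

9037

The moduli are pairwise coprime; N = 27·17·31 = 14229.
N/27 = 527; 527 ≡ 14 (mod 27); 14·2 ≡ 1, so inverse 2.
N/17 = 837; 837 ≡ 4 (mod 17); 4·13 ≡ 1, so inverse 13.
N/31 = 459; 459 ≡ 25 (mod 31); 25·5 ≡ 1, so inverse 5.
t ≡ 19·527·2 + 10·837·13 + 16·459·5 = 165556.
165556 mod 14229 = 9037.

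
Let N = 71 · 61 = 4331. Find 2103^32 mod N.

2880

Mod 71: 2103 ≡ 44; 44^32 ≡ 40 (mod 71).
Mod 61: 2103 ≡ 29; 29^32 ≡ 13 (mod 61).
Combine by CRT: x ≡ 40 (mod 71), x ≡ 13 (mod 61) ⇒ x ≡ 2880 (mod 4331).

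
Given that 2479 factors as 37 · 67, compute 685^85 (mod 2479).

930

Mod 37: 685 ≡ 19; by Fermat, exponent reduces to 85 mod 36 = 13; 19^13 ≡ 5 (mod 37).
Mod 67: 685 ≡ 15; by Fermat, exponent reduces to 85 mod 66 = 19; 15^19 ≡ 59 (mod 67).
Combine by CRT: x ≡ 5 (mod 37), x ≡ 59 (mod 67) ⇒ x ≡ 930 (mod 2479).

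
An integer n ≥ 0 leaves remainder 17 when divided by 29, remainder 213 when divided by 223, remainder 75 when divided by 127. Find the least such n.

497280

The moduli are pairwise coprime; M = 29·223·127 = 821309.
M/29 = 28321; 28321 ≡ 17 (mod 29); 17·12 ≡ 1, so inverse 12.
M/223 = 3683; 3683 ≡ 115 (mod 223); 115·64 ≡ 1, so inverse 64.
M/127 = 6467; 6467 ≡ 117 (mod 127); 117·38 ≡ 1, so inverse 38.
n ≡ 17·28321·12 + 213·3683·64 + 75·6467·38 = 74415090.
74415090 mod 821309 = 497280.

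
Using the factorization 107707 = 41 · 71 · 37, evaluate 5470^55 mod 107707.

106603

Mod 41: 5470 ≡ 17; by Fermat, exponent reduces to 55 mod 40 = 15; 17^15 ≡ 3 (mod 41).
Mod 71: 5470 ≡ 3; 3^55 ≡ 32 (mod 71).
Mod 37: 5470 ≡ 31; by Fermat, exponent reduces to 55 mod 36 = 19; 31^19 ≡ 6 (mod 37).
Combine by CRT: x ≡ 3 (mod 41), x ≡ 32 (mod 71), x ≡ 6 (mod 37) ⇒ x ≡ 106603 (mod 107707).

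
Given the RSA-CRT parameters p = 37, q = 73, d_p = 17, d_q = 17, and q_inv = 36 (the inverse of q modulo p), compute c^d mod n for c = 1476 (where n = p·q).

1711

m₁ = c^(d_p) mod p: c ≡ 33 (mod 37), and 33^17 mod 37 = 9.
m₂ = c^(d_q) mod q: c ≡ 16 (mod 73), and 16^17 mod 73 = 32.
h = q_inv·(m₁ − m₂) mod p = 36·(9 − 32) mod 37 = 23.
m = m₂ + h·q = 32 + 23·73 = 1711.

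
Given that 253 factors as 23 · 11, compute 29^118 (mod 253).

Mod 23: 29 ≡ 6; by Fermat, exponent reduces to 118 mod 22 = 8; 6^8 ≡ 18 (mod 23).
Mod 11: 29 ≡ 7; by Fermat, exponent reduces to 118 mod 10 = 8; 7^8 ≡ 9 (mod 11).
Combine by CRT: x ≡ 18 (mod 23), x ≡ 9 (mod 11) ⇒ x ≡ 64 (mod 253).

64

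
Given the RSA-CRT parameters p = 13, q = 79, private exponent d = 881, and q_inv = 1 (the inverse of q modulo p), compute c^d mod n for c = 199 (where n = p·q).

d_p = d mod (p−1) = 881 mod 12 = 5; d_q = d mod (q−1) = 23.
m₁ = c^(d_p) mod p: c ≡ 4 (mod 13), and 4^5 mod 13 = 10.
m₂ = c^(d_q) mod q: c ≡ 41 (mod 79), and 41^23 mod 79 = 12.
h = q_inv·(m₁ − m₂) mod p = 1·(10 − 12) mod 13 = 11.
m = m₂ + h·q = 12 + 11·79 = 881.

881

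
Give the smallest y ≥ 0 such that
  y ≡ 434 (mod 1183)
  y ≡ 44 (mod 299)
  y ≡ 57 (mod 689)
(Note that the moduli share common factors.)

gcd(1183, 299) = 13 and 13 | (44 − 434), so the pair is consistent; merging gives y ≡ 8715 (mod 27209), where 27209 = lcm(1183, 299).
gcd(27209, 689) = 13 and 13 | (57 − 8715), so the pair is consistent; merging gives y ≡ 199178 (mod 1442077), where 1442077 = lcm(27209, 689).
The solution is unique modulo lcm(1183, 299, 689) = 1442077.

199178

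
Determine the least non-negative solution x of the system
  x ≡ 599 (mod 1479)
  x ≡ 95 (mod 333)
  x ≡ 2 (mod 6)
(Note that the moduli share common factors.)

Combine the congruences pairwise.
gcd(1479, 333) = 3 and 3 | (95 − 599), so the pair is consistent; merging gives x ≡ 89339 (mod 164169), where 164169 = lcm(1479, 333).
gcd(164169, 6) = 3 and 3 | (2 − 89339), so the pair is consistent; merging gives x ≡ 253508 (mod 328338), where 328338 = lcm(164169, 6).
The solution is unique modulo lcm(1479, 333, 6) = 328338.

253508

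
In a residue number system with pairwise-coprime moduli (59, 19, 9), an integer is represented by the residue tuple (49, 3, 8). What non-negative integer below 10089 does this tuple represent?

The moduli are pairwise coprime; N = 59·19·9 = 10089.
N/59 = 171; 171 ≡ 53 (mod 59); 53·49 ≡ 1, so inverse 49.
N/19 = 531; 531 ≡ 18 (mod 19); 18·18 ≡ 1, so inverse 18.
N/9 = 1121; 1121 ≡ 5 (mod 9); 5·2 ≡ 1, so inverse 2.
x ≡ 49·171·49 + 3·531·18 + 8·1121·2 = 457181.
457181 mod 10089 = 3176.

3176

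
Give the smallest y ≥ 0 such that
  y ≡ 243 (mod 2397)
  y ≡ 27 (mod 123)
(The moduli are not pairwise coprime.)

gcd(2397, 123) = 3 and 3 | (27 − 243), so the pair is consistent; merging gives y ≡ 50580 (mod 98277), where 98277 = lcm(2397, 123).
The solution is unique modulo lcm(2397, 123) = 98277.

50580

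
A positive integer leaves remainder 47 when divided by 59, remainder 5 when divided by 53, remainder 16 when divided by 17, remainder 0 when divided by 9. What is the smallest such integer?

187254

The moduli are pairwise coprime; N = 59·53·17·9 = 478431.
N/59 = 8109; 8109 ≡ 26 (mod 59); 26·25 ≡ 1, so inverse 25.
N/53 = 9027; 9027 ≡ 17 (mod 53); 17·25 ≡ 1, so inverse 25.
N/17 = 28143; 28143 ≡ 8 (mod 17); 8·15 ≡ 1, so inverse 15.
N/9 = 53159; 53159 ≡ 5 (mod 9); 5·2 ≡ 1, so inverse 2.
a ≡ 47·8109·25 + 5·9027·25 + 16·28143·15 + 0·53159·2 = 17410770.
17410770 mod 478431 = 187254.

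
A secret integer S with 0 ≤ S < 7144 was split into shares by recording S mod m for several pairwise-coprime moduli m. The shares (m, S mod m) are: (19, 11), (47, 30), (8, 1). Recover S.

6281

From S ≡ 11 (mod 19) write S = 11 + 19t. Substituting into S ≡ 30 (mod 47) gives 19t ≡ 19 (mod 47), and since 19⁻¹ ≡ 5 (mod 47), t ≡ 1. Hence S ≡ 11 + 19·1 = 30 (mod 893).
From S ≡ 30 (mod 893) write S = 30 + 893t. Substituting into S ≡ 1 (mod 8) gives 893t ≡ 3 (mod 8), and since 5⁻¹ ≡ 5 (mod 8), t ≡ 7. Hence S ≡ 30 + 893·7 = 6281 (mod 7144).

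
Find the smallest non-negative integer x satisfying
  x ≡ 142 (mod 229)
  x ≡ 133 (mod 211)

From x ≡ 142 (mod 229) write x = 142 + 229t. Substituting into x ≡ 133 (mod 211) gives 229t ≡ 202 (mod 211), and since 18⁻¹ ≡ 129 (mod 211), t ≡ 105. Hence x ≡ 142 + 229·105 = 24187 (mod 48319).

24187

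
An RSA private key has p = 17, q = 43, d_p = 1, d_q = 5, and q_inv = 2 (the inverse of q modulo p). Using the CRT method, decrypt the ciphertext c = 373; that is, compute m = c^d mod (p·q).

407

m₁ = c^(d_p) mod p: c ≡ 16 (mod 17), and 16^1 mod 17 = 16.
m₂ = c^(d_q) mod q: c ≡ 29 (mod 43), and 29^5 mod 43 = 20.
h = q_inv·(m₁ − m₂) mod p = 2·(16 − 20) mod 17 = 9.
m = m₂ + h·q = 20 + 9·43 = 407.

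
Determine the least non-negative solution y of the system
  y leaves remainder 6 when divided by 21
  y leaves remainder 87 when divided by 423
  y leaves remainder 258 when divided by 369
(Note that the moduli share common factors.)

39003

gcd(21, 423) = 3 and 3 | (87 − 6), so the pair is consistent; merging gives y ≡ 510 (mod 2961), where 2961 = lcm(21, 423).
gcd(2961, 369) = 9 and 9 | (258 − 510), so the pair is consistent; merging gives y ≡ 39003 (mod 121401), where 121401 = lcm(2961, 369).
The solution is unique modulo lcm(21, 423, 369) = 121401.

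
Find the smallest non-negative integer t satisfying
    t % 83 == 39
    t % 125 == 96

6596

From t ≡ 39 (mod 83) write t = 39 + 83s. Substituting into t ≡ 96 (mod 125) gives 83s ≡ 57 (mod 125), and since 83⁻¹ ≡ 122 (mod 125), s ≡ 79. Hence t ≡ 39 + 83·79 = 6596 (mod 10375).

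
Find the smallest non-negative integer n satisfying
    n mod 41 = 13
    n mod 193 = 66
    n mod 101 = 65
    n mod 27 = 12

4043802

From n ≡ 13 (mod 41) write n = 13 + 41t. Substituting into n ≡ 66 (mod 193) gives 41t ≡ 53 (mod 193), and since 41⁻¹ ≡ 113 (mod 193), t ≡ 6. Hence n ≡ 13 + 41·6 = 259 (mod 7913).
From n ≡ 259 (mod 7913) write n = 259 + 7913t. Substituting into n ≡ 65 (mod 101) gives 7913t ≡ 8 (mod 101), and since 35⁻¹ ≡ 26 (mod 101), t ≡ 6. Hence n ≡ 259 + 7913·6 = 47737 (mod 799213).
From n ≡ 47737 (mod 799213) write n = 47737 + 799213t. Substituting into n ≡ 12 (mod 27) gives 799213t ≡ 11 (mod 27), and since 13⁻¹ ≡ 25 (mod 27), t ≡ 5. Hence n ≡ 47737 + 799213·5 = 4043802 (mod 21578751).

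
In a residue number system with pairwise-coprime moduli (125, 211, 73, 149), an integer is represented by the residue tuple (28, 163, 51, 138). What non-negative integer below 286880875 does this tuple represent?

The moduli are pairwise coprime; N = 125·211·73·149 = 286880875.
N/125 = 2295047; 2295047 ≡ 47 (mod 125); 47·8 ≡ 1, so inverse 8.
N/211 = 1359625; 1359625 ≡ 152 (mod 211); 152·118 ≡ 1, so inverse 118.
N/73 = 3929875; 3929875 ≡ 66 (mod 73); 66·52 ≡ 1, so inverse 52.
N/149 = 1925375; 1925375 ≡ 146 (mod 149); 146·99 ≡ 1, so inverse 99.
x ≡ 28·2295047·8 + 163·1359625·118 + 51·3929875·52 + 138·1925375·99 = 63391619528.
63391619528 mod 286880875 = 277827028.

277827028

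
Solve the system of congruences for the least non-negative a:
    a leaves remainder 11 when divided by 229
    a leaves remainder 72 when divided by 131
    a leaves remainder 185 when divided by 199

From a ≡ 11 (mod 229) write a = 11 + 229t. Substituting into a ≡ 72 (mod 131) gives 229t ≡ 61 (mod 131), and since 98⁻¹ ≡ 127 (mod 131), t ≡ 18. Hence a ≡ 11 + 229·18 = 4133 (mod 29999).
From a ≡ 4133 (mod 29999) write a = 4133 + 29999t. Substituting into a ≡ 185 (mod 199) gives 29999t ≡ 32 (mod 199), and since 149⁻¹ ≡ 195 (mod 199), t ≡ 71. Hence a ≡ 4133 + 29999·71 = 2134062 (mod 5969801).

2134062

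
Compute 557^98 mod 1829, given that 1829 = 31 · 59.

776

Mod 31: 557 ≡ 30; by Fermat, exponent reduces to 98 mod 30 = 8; 30^8 ≡ 1 (mod 31).
Mod 59: 557 ≡ 26; by Fermat, exponent reduces to 98 mod 58 = 40; 26^40 ≡ 9 (mod 59).
Combine by CRT: x ≡ 1 (mod 31), x ≡ 9 (mod 59) ⇒ x ≡ 776 (mod 1829).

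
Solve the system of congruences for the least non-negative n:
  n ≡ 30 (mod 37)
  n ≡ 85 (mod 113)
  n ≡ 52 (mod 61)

Combine the congruences pairwise.
From n ≡ 30 (mod 37) write n = 30 + 37t. Substituting into n ≡ 85 (mod 113) gives 37t ≡ 55 (mod 113), and since 37⁻¹ ≡ 55 (mod 113), t ≡ 87. Hence n ≡ 30 + 37·87 = 3249 (mod 4181).
From n ≡ 3249 (mod 4181) write n = 3249 + 4181t. Substituting into n ≡ 52 (mod 61) gives 4181t ≡ 36 (mod 61), and since 33⁻¹ ≡ 37 (mod 61), t ≡ 51. Hence n ≡ 3249 + 4181·51 = 216480 (mod 255041).

216480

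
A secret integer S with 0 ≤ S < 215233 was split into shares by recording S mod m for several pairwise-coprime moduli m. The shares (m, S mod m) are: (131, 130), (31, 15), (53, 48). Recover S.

The moduli are pairwise coprime; N = 131·31·53 = 215233.
N/131 = 1643; 1643 ≡ 71 (mod 131); 71·24 ≡ 1, so inverse 24.
N/31 = 6943; 6943 ≡ 30 (mod 31); 30·30 ≡ 1, so inverse 30.
N/53 = 4061; 4061 ≡ 33 (mod 53); 33·45 ≡ 1, so inverse 45.
S ≡ 130·1643·24 + 15·6943·30 + 48·4061·45 = 17022270.
17022270 mod 215233 = 18863.

18863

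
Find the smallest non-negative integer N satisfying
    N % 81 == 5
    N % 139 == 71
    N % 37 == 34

262364

The moduli are pairwise coprime; M = 81·139·37 = 416583.
M/81 = 5143; 5143 ≡ 40 (mod 81); 40·79 ≡ 1, so inverse 79.
M/139 = 2997; 2997 ≡ 78 (mod 139); 78·41 ≡ 1, so inverse 41.
M/37 = 11259; 11259 ≡ 11 (mod 37); 11·27 ≡ 1, so inverse 27.
N ≡ 5·5143·79 + 71·2997·41 + 34·11259·27 = 21091514.
21091514 mod 416583 = 262364.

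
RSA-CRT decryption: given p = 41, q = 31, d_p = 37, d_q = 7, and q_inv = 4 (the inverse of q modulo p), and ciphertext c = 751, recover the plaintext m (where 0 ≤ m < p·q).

586

m₁ = c^(d_p) mod p: c ≡ 13 (mod 41), and 13^37 mod 41 = 12.
m₂ = c^(d_q) mod q: c ≡ 7 (mod 31), and 7^7 mod 31 = 28.
h = q_inv·(m₁ − m₂) mod p = 4·(12 − 28) mod 41 = 18.
m = m₂ + h·q = 28 + 18·31 = 586.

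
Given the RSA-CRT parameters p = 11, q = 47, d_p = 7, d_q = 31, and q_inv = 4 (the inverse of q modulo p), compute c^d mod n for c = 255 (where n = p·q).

m₁ = c^(d_p) mod p: c ≡ 2 (mod 11), and 2^7 mod 11 = 7.
m₂ = c^(d_q) mod q: c ≡ 20 (mod 47), and 20^31 mod 47 = 44.
h = q_inv·(m₁ − m₂) mod p = 4·(7 − 44) mod 11 = 6.
m = m₂ + h·q = 44 + 6·47 = 326.

326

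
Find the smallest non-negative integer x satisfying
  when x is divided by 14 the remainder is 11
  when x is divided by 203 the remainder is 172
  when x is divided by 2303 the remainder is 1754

Combine the congruences pairwise.
gcd(14, 203) = 7 and 7 | (172 − 11), so the pair is consistent; merging gives x ≡ 375 (mod 406), where 406 = lcm(14, 203).
gcd(406, 2303) = 7 and 7 | (1754 − 375), so the pair is consistent; merging gives x ≡ 109995 (mod 133574), where 133574 = lcm(406, 2303).
The solution is unique modulo lcm(14, 203, 2303) = 133574.

109995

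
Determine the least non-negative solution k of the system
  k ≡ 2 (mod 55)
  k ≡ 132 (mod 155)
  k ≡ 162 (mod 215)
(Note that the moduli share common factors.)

56707

gcd(55, 155) = 5 and 5 | (132 − 2), so the pair is consistent; merging gives k ≡ 442 (mod 1705), where 1705 = lcm(55, 155).
gcd(1705, 215) = 5 and 5 | (162 − 442), so the pair is consistent; merging gives k ≡ 56707 (mod 73315), where 73315 = lcm(1705, 215).
The solution is unique modulo lcm(55, 155, 215) = 73315.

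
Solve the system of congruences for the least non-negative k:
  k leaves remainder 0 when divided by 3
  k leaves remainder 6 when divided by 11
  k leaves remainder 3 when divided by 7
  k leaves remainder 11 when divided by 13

2481

The moduli are pairwise coprime; N = 3·11·7·13 = 3003.
N/3 = 1001; 1001 ≡ 2 (mod 3); 2·2 ≡ 1, so inverse 2.
N/11 = 273; 273 ≡ 9 (mod 11); 9·5 ≡ 1, so inverse 5.
N/7 = 429; 429 ≡ 2 (mod 7); 2·4 ≡ 1, so inverse 4.
N/13 = 231; 231 ≡ 10 (mod 13); 10·4 ≡ 1, so inverse 4.
k ≡ 0·1001·2 + 6·273·5 + 3·429·4 + 11·231·4 = 23502.
23502 mod 3003 = 2481.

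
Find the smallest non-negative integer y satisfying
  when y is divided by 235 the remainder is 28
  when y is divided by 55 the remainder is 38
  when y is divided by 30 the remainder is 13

14833

gcd(235, 55) = 5 and 5 | (38 − 28), so the pair is consistent; merging gives y ≡ 1908 (mod 2585), where 2585 = lcm(235, 55).
gcd(2585, 30) = 5 and 5 | (13 − 1908), so the pair is consistent; merging gives y ≡ 14833 (mod 15510), where 15510 = lcm(2585, 30).
The solution is unique modulo lcm(235, 55, 30) = 15510.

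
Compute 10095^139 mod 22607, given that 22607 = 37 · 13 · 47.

Mod 37: 10095 ≡ 31; by Fermat, exponent reduces to 139 mod 36 = 31; 31^31 ≡ 6 (mod 37).
Mod 13: 10095 ≡ 7; by Fermat, exponent reduces to 139 mod 12 = 7; 7^7 ≡ 6 (mod 13).
Mod 47: 10095 ≡ 37; by Fermat, exponent reduces to 139 mod 46 = 1; 37^1 ≡ 37 (mod 47).
Combine by CRT: x ≡ 6 (mod 37), x ≡ 6 (mod 13), x ≡ 37 (mod 47) ⇒ x ≡ 17803 (mod 22607).

17803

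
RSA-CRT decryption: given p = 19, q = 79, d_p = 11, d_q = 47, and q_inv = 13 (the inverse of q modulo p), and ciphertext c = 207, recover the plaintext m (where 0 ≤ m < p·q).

327

m₁ = c^(d_p) mod p: c ≡ 17 (mod 19), and 17^11 mod 19 = 4.
m₂ = c^(d_q) mod q: c ≡ 49 (mod 79), and 49^47 mod 79 = 11.
h = q_inv·(m₁ − m₂) mod p = 13·(4 − 11) mod 19 = 4.
m = m₂ + h·q = 11 + 4·79 = 327.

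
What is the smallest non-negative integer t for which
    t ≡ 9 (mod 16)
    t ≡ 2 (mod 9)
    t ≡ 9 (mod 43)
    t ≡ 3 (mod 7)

From t ≡ 9 (mod 16) write t = 9 + 16s. Substituting into t ≡ 2 (mod 9) gives 16s ≡ 2 (mod 9), and since 7⁻¹ ≡ 4 (mod 9), s ≡ 8. Hence t ≡ 9 + 16·8 = 137 (mod 144).
From t ≡ 137 (mod 144) write t = 137 + 144s. Substituting into t ≡ 9 (mod 43) gives 144s ≡ 1 (mod 43), and since 15⁻¹ ≡ 23 (mod 43), s ≡ 23. Hence t ≡ 137 + 144·23 = 3449 (mod 6192).
From t ≡ 3449 (mod 6192) write t = 3449 + 6192s. Substituting into t ≡ 3 (mod 7) gives 6192s ≡ 5 (mod 7), and since 4⁻¹ ≡ 2 (mod 7), s ≡ 3. Hence t ≡ 3449 + 6192·3 = 22025 (mod 43344).

22025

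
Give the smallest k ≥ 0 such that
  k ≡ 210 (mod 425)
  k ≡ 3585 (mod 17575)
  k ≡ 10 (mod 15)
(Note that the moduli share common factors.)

gcd(425, 17575) = 25 and 25 | (3585 − 210), so the pair is consistent; merging gives k ≡ 56310 (mod 298775), where 298775 = lcm(425, 17575).
gcd(298775, 15) = 5 and 5 | (10 − 56310), so the pair is consistent; merging gives k ≡ 653860 (mod 896325), where 896325 = lcm(298775, 15).
The solution is unique modulo lcm(425, 17575, 15) = 896325.

653860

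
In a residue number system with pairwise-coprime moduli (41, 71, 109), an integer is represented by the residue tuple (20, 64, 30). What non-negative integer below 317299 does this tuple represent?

128432

Combine the congruences pairwise.
From x ≡ 20 (mod 41) write x = 20 + 41t. Substituting into x ≡ 64 (mod 71) gives 41t ≡ 44 (mod 71), and since 41⁻¹ ≡ 26 (mod 71), t ≡ 8. Hence x ≡ 20 + 41·8 = 348 (mod 2911).
From x ≡ 348 (mod 2911) write x = 348 + 2911t. Substituting into x ≡ 30 (mod 109) gives 2911t ≡ 9 (mod 109), and since 77⁻¹ ≡ 17 (mod 109), t ≡ 44. Hence x ≡ 348 + 2911·44 = 128432 (mod 317299).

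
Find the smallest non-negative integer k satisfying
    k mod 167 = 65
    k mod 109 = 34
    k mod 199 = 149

2305166

The moduli are pairwise coprime; N = 167·109·199 = 3622397.
N/167 = 21691; 21691 ≡ 148 (mod 167); 148·123 ≡ 1, so inverse 123.
N/109 = 33233; 33233 ≡ 97 (mod 109); 97·9 ≡ 1, so inverse 9.
N/199 = 18203; 18203 ≡ 94 (mod 199); 94·36 ≡ 1, so inverse 36.
k ≡ 65·21691·123 + 34·33233·9 + 149·18203·36 = 281229735.
281229735 mod 3622397 = 2305166.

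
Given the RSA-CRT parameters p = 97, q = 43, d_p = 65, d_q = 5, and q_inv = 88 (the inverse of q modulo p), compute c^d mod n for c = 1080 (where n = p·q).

502

m₁ = c^(d_p) mod p: c ≡ 13 (mod 97), and 13^65 mod 97 = 17.
m₂ = c^(d_q) mod q: c ≡ 5 (mod 43), and 5^5 mod 43 = 29.
h = q_inv·(m₁ − m₂) mod p = 88·(17 − 29) mod 97 = 11.
m = m₂ + h·q = 29 + 11·43 = 502.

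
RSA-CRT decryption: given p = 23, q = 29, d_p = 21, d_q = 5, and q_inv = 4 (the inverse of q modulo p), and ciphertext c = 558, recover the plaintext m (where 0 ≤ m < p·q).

625

m₁ = c^(d_p) mod p: c ≡ 6 (mod 23), and 6^21 mod 23 = 4.
m₂ = c^(d_q) mod q: c ≡ 7 (mod 29), and 7^5 mod 29 = 16.
h = q_inv·(m₁ − m₂) mod p = 4·(4 − 16) mod 23 = 21.
m = m₂ + h·q = 16 + 21·29 = 625.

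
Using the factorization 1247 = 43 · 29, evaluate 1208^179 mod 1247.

1245

Mod 43: 1208 ≡ 4; by Fermat, exponent reduces to 179 mod 42 = 11; 4^11 ≡ 41 (mod 43).
Mod 29: 1208 ≡ 19; by Fermat, exponent reduces to 179 mod 28 = 11; 19^11 ≡ 27 (mod 29).
Combine by CRT: x ≡ 41 (mod 43), x ≡ 27 (mod 29) ⇒ x ≡ 1245 (mod 1247).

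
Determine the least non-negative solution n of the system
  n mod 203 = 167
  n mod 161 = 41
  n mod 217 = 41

64924

Combine the congruences pairwise.
gcd(203, 161) = 7 and 7 | (41 − 167), so the pair is consistent; merging gives n ≡ 4227 (mod 4669), where 4669 = lcm(203, 161).
gcd(4669, 217) = 7 and 7 | (41 − 4227), so the pair is consistent; merging gives n ≡ 64924 (mod 144739), where 144739 = lcm(4669, 217).
The solution is unique modulo lcm(203, 161, 217) = 144739.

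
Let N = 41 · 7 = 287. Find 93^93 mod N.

253

Mod 41: 93 ≡ 11; by Fermat, exponent reduces to 93 mod 40 = 13; 11^13 ≡ 7 (mod 41).
Mod 7: 93 ≡ 2; by Fermat, exponent reduces to 93 mod 6 = 3; 2^3 ≡ 1 (mod 7).
Combine by CRT: x ≡ 7 (mod 41), x ≡ 1 (mod 7) ⇒ x ≡ 253 (mod 287).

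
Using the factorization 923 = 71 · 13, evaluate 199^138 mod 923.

Mod 71: 199 ≡ 57; by Fermat, exponent reduces to 138 mod 70 = 68; 57^68 ≡ 25 (mod 71).
Mod 13: 199 ≡ 4; by Fermat, exponent reduces to 138 mod 12 = 6; 4^6 ≡ 1 (mod 13).
Combine by CRT: x ≡ 25 (mod 71), x ≡ 1 (mod 13) ⇒ x ≡ 664 (mod 923).

664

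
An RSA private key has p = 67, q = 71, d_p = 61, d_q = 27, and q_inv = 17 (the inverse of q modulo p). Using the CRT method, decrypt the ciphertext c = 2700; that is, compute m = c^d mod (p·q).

m₁ = c^(d_p) mod p: c ≡ 20 (mod 67), and 20^61 mod 67 = 31.
m₂ = c^(d_q) mod q: c ≡ 2 (mod 71), and 2^27 mod 71 = 38.
h = q_inv·(m₁ − m₂) mod p = 17·(31 − 38) mod 67 = 15.
m = m₂ + h·q = 38 + 15·71 = 1103.

1103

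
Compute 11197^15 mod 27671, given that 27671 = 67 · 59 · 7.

Mod 67: 11197 ≡ 8; 8^15 ≡ 58 (mod 67).
Mod 59: 11197 ≡ 46; 46^15 ≡ 20 (mod 59).
Mod 7: 11197 ≡ 4; by Fermat, exponent reduces to 15 mod 6 = 3; 4^3 ≡ 1 (mod 7).
Combine by CRT: x ≡ 58 (mod 67), x ≡ 20 (mod 59), x ≡ 1 (mod 7) ⇒ x ≡ 12587 (mod 27671).

12587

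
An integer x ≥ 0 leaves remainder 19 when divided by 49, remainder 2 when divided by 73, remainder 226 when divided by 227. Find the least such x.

308719

The moduli are pairwise coprime; N = 49·73·227 = 811979.
N/49 = 16571; 16571 ≡ 9 (mod 49); 9·11 ≡ 1, so inverse 11.
N/73 = 11123; 11123 ≡ 27 (mod 73); 27·46 ≡ 1, so inverse 46.
N/227 = 3577; 3577 ≡ 172 (mod 227); 172·33 ≡ 1, so inverse 33.
x ≡ 19·16571·11 + 2·11123·46 + 226·3577·33 = 31163921.
31163921 mod 811979 = 308719.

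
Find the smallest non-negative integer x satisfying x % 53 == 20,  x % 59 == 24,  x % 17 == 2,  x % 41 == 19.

1824068

From x ≡ 20 (mod 53) write x = 20 + 53t. Substituting into x ≡ 24 (mod 59) gives 53t ≡ 4 (mod 59), and since 53⁻¹ ≡ 49 (mod 59), t ≡ 19. Hence x ≡ 20 + 53·19 = 1027 (mod 3127).
From x ≡ 1027 (mod 3127) write x = 1027 + 3127t. Substituting into x ≡ 2 (mod 17) gives 3127t ≡ 12 (mod 17), and since 16⁻¹ ≡ 16 (mod 17), t ≡ 5. Hence x ≡ 1027 + 3127·5 = 16662 (mod 53159).
From x ≡ 16662 (mod 53159) write x = 16662 + 53159t. Substituting into x ≡ 19 (mod 41) gives 53159t ≡ 3 (mod 41), and since 23⁻¹ ≡ 25 (mod 41), t ≡ 34. Hence x ≡ 16662 + 53159·34 = 1824068 (mod 2179519).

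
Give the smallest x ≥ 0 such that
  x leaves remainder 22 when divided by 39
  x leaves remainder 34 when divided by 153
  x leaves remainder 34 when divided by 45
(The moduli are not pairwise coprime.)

gcd(39, 153) = 3 and 3 | (34 − 22), so the pair is consistent; merging gives x ≡ 646 (mod 1989), where 1989 = lcm(39, 153).
gcd(1989, 45) = 9 and 9 | (34 − 646), so the pair is consistent; merging gives x ≡ 4624 (mod 9945), where 9945 = lcm(1989, 45).
The solution is unique modulo lcm(39, 153, 45) = 9945.

4624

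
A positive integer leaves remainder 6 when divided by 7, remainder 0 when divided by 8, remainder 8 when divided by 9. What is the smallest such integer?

The moduli are pairwise coprime; M = 7·8·9 = 504.
M/7 = 72; 72 ≡ 2 (mod 7); 2·4 ≡ 1, so inverse 4.
M/8 = 63; 63 ≡ 7 (mod 8); 7·7 ≡ 1, so inverse 7.
M/9 = 56; 56 ≡ 2 (mod 9); 2·5 ≡ 1, so inverse 5.
n ≡ 6·72·4 + 0·63·7 + 8·56·5 = 3968.
3968 mod 504 = 440.

440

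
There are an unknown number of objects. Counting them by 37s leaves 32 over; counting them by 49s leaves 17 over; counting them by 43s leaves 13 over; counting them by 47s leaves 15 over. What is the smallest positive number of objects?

1625886

From N ≡ 32 (mod 37) write N = 32 + 37t. Substituting into N ≡ 17 (mod 49) gives 37t ≡ 34 (mod 49), and since 37⁻¹ ≡ 4 (mod 49), t ≡ 38. Hence N ≡ 32 + 37·38 = 1438 (mod 1813).
From N ≡ 1438 (mod 1813) write N = 1438 + 1813t. Substituting into N ≡ 13 (mod 43) gives 1813t ≡ 37 (mod 43), and since 7⁻¹ ≡ 37 (mod 43), t ≡ 36. Hence N ≡ 1438 + 1813·36 = 66706 (mod 77959).
From N ≡ 66706 (mod 77959) write N = 66706 + 77959t. Substituting into N ≡ 15 (mod 47) gives 77959t ≡ 2 (mod 47), and since 33⁻¹ ≡ 10 (mod 47), t ≡ 20. Hence N ≡ 66706 + 77959·20 = 1625886 (mod 3664073).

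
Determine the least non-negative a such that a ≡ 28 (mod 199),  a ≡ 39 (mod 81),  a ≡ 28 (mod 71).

1116219

The moduli are pairwise coprime; N = 199·81·71 = 1144449.
N/199 = 5751; 5751 ≡ 179 (mod 199); 179·189 ≡ 1, so inverse 189.
N/81 = 14129; 14129 ≡ 35 (mod 81); 35·44 ≡ 1, so inverse 44.
N/71 = 16119; 16119 ≡ 2 (mod 71); 2·36 ≡ 1, so inverse 36.
a ≡ 28·5751·189 + 39·14129·44 + 28·16119·36 = 70927608.
70927608 mod 1144449 = 1116219.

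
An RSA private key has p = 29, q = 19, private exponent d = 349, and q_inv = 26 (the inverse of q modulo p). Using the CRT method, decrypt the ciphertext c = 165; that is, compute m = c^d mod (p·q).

d_p = d mod (p−1) = 349 mod 28 = 13; d_q = d mod (q−1) = 7.
m₁ = c^(d_p) mod p: c ≡ 20 (mod 29), and 20^13 mod 29 = 16.
m₂ = c^(d_q) mod q: c ≡ 13 (mod 19), and 13^7 mod 19 = 10.
h = q_inv·(m₁ − m₂) mod p = 26·(16 − 10) mod 29 = 11.
m = m₂ + h·q = 10 + 11·19 = 219.

219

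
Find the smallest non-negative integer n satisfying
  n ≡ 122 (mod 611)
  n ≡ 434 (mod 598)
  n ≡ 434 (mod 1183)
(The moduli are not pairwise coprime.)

Combine the congruences pairwise.
gcd(611, 598) = 13 and 13 | (434 − 122), so the pair is consistent; merging gives n ≡ 14786 (mod 28106), where 28106 = lcm(611, 598).
gcd(28106, 1183) = 13 and 13 | (434 − 14786), so the pair is consistent; merging gives n ≡ 2122736 (mod 2557646), where 2557646 = lcm(28106, 1183).
The solution is unique modulo lcm(611, 598, 1183) = 2557646.

2122736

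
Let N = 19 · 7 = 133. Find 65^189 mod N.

Mod 19: 65 ≡ 8; by Fermat, exponent reduces to 189 mod 18 = 9; 8^9 ≡ 18 (mod 19).
Mod 7: 65 ≡ 2; by Fermat, exponent reduces to 189 mod 6 = 3; 2^3 ≡ 1 (mod 7).
Combine by CRT: x ≡ 18 (mod 19), x ≡ 1 (mod 7) ⇒ x ≡ 113 (mod 133).

113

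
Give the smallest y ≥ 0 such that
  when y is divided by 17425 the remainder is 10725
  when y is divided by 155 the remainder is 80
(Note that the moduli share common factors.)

481200

Combine the congruences pairwise.
gcd(17425, 155) = 5 and 5 | (80 − 10725), so the pair is consistent; merging gives y ≡ 481200 (mod 540175), where 540175 = lcm(17425, 155).
The solution is unique modulo lcm(17425, 155) = 540175.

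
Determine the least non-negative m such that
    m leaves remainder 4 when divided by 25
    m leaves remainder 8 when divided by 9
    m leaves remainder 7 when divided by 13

2204

The moduli are pairwise coprime; N = 25·9·13 = 2925.
N/25 = 117; 117 ≡ 17 (mod 25); 17·3 ≡ 1, so inverse 3.
N/9 = 325; 325 ≡ 1 (mod 9), inverse 1.
N/13 = 225; 225 ≡ 4 (mod 13); 4·10 ≡ 1, so inverse 10.
m ≡ 4·117·3 + 8·325·1 + 7·225·10 = 19754.
19754 mod 2925 = 2204.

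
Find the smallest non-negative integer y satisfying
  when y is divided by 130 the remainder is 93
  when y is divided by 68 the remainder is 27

1523

gcd(130, 68) = 2 and 2 | (27 − 93), so the pair is consistent; merging gives y ≡ 1523 (mod 4420), where 4420 = lcm(130, 68).
The solution is unique modulo lcm(130, 68) = 4420.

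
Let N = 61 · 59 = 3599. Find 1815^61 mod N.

1327

Mod 61: 1815 ≡ 46; by Fermat, exponent reduces to 61 mod 60 = 1; 46^1 ≡ 46 (mod 61).
Mod 59: 1815 ≡ 45; by Fermat, exponent reduces to 61 mod 58 = 3; 45^3 ≡ 29 (mod 59).
Combine by CRT: x ≡ 46 (mod 61), x ≡ 29 (mod 59) ⇒ x ≡ 1327 (mod 3599).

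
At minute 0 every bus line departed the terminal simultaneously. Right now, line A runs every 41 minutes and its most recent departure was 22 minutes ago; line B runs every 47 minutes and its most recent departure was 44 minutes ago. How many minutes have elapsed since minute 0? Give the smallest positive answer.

514

From t ≡ 22 (mod 41) write t = 22 + 41s. Substituting into t ≡ 44 (mod 47) gives 41s ≡ 22 (mod 47), and since 41⁻¹ ≡ 39 (mod 47), s ≡ 12. Hence t ≡ 22 + 41·12 = 514 (mod 1927).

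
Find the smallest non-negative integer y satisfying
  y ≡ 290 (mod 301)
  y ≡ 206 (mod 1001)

gcd(301, 1001) = 7 and 7 | (206 − 290), so the pair is consistent; merging gives y ≡ 7213 (mod 43043), where 43043 = lcm(301, 1001).
The solution is unique modulo lcm(301, 1001) = 43043.

7213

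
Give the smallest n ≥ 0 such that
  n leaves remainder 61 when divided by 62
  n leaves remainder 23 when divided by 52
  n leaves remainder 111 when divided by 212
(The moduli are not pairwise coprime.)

28519

gcd(62, 52) = 2 and 2 | (23 − 61), so the pair is consistent; merging gives n ≡ 1115 (mod 1612), where 1612 = lcm(62, 52).
gcd(1612, 212) = 4 and 4 | (111 − 1115), so the pair is consistent; merging gives n ≡ 28519 (mod 85436), where 85436 = lcm(1612, 212).
The solution is unique modulo lcm(62, 52, 212) = 85436.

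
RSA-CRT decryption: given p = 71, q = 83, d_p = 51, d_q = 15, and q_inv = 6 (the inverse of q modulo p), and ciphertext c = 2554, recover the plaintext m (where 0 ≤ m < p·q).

m₁ = c^(d_p) mod p: c ≡ 69 (mod 71), and 69^51 mod 71 = 68.
m₂ = c^(d_q) mod q: c ≡ 64 (mod 83), and 64^15 mod 83 = 7.
h = q_inv·(m₁ − m₂) mod p = 6·(68 − 7) mod 71 = 11.
m = m₂ + h·q = 7 + 11·83 = 920.

920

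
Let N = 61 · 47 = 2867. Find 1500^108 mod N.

2815

Mod 61: 1500 ≡ 36; by Fermat, exponent reduces to 108 mod 60 = 48; 36^48 ≡ 9 (mod 61).
Mod 47: 1500 ≡ 43; by Fermat, exponent reduces to 108 mod 46 = 16; 43^16 ≡ 42 (mod 47).
Combine by CRT: x ≡ 9 (mod 61), x ≡ 42 (mod 47) ⇒ x ≡ 2815 (mod 2867).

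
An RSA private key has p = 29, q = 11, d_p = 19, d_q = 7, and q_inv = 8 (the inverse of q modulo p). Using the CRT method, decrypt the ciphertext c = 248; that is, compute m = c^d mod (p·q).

m₁ = c^(d_p) mod p: c ≡ 16 (mod 29), and 16^19 mod 29 = 23.
m₂ = c^(d_q) mod q: c ≡ 6 (mod 11), and 6^7 mod 11 = 8.
h = q_inv·(m₁ − m₂) mod p = 8·(23 − 8) mod 29 = 4.
m = m₂ + h·q = 8 + 4·11 = 52.

52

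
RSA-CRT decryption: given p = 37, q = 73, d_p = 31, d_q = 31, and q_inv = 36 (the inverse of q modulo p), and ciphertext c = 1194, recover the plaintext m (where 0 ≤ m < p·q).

1712

m₁ = c^(d_p) mod p: c ≡ 10 (mod 37), and 10^31 mod 37 = 10.
m₂ = c^(d_q) mod q: c ≡ 26 (mod 73), and 26^31 mod 73 = 33.
h = q_inv·(m₁ − m₂) mod p = 36·(10 − 33) mod 37 = 23.
m = m₂ + h·q = 33 + 23·73 = 1712.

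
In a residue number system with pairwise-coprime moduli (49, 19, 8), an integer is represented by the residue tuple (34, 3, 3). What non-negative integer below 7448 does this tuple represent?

2435

From x ≡ 34 (mod 49) write x = 34 + 49t. Substituting into x ≡ 3 (mod 19) gives 49t ≡ 7 (mod 19), and since 11⁻¹ ≡ 7 (mod 19), t ≡ 11. Hence x ≡ 34 + 49·11 = 573 (mod 931).
From x ≡ 573 (mod 931) write x = 573 + 931t. Substituting into x ≡ 3 (mod 8) gives 931t ≡ 6 (mod 8), and since 3⁻¹ ≡ 3 (mod 8), t ≡ 2. Hence x ≡ 573 + 931·2 = 2435 (mod 7448).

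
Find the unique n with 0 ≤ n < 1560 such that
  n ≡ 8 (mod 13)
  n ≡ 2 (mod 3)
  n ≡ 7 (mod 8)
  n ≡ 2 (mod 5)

From n ≡ 8 (mod 13) write n = 8 + 13t. Substituting into n ≡ 2 (mod 3) gives 13t ≡ 0 (mod 3), and since 1⁻¹ ≡ 1 (mod 3), t ≡ 0. Hence n ≡ 8 + 13·0 = 8 (mod 39).
From n ≡ 8 (mod 39) write n = 8 + 39t. Substituting into n ≡ 7 (mod 8) gives 39t ≡ 7 (mod 8), and since 7⁻¹ ≡ 7 (mod 8), t ≡ 1. Hence n ≡ 8 + 39·1 = 47 (mod 312).
From n ≡ 47 (mod 312) write n = 47 + 312t. Substituting into n ≡ 2 (mod 5) gives 312t ≡ 0 (mod 5), and since 2⁻¹ ≡ 3 (mod 5), t ≡ 0. Hence n ≡ 47 + 312·0 = 47 (mod 1560).

47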